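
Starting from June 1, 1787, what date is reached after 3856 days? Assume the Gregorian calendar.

+366 (one year; includes Feb 29, 1788) → Jun 1, 1788 (3490 left).
+365 (one year) → Jun 1, 1789 (3125 left).
+365 (one year) → Jun 1, 1790 (2760 left).
+365 (one year) → Jun 1, 1791 (2395 left).
+366 (one year; includes Feb 29, 1792) → Jun 1, 1792 (2029 left).
+365 (one year) → Jun 1, 1793 (1664 left).
+365 (one year) → Jun 1, 1794 (1299 left).
+365 (one year) → Jun 1, 1795 (934 left).
+366 (one year; includes Feb 29, 1796) → Jun 1, 1796 (568 left).
+365 (one year) → Jun 1, 1797 (203 left).
Jun has 30 days: +30 → Jul 1, 1797 (173 left).
Jul has 31 days: +31 → Aug 1, 1797 (142 left).
Aug has 31 days: +31 → Sep 1, 1797 (111 left).
Sep has 30 days: +30 → Oct 1, 1797 (81 left).
Oct has 31 days: +31 → Nov 1, 1797 (50 left).
Nov has 30 days: +30 → Dec 1, 1797 (20 left).
+20 → Dec 21, 1797.

December 21, 1797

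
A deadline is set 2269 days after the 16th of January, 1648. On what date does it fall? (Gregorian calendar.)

April 3, 1654

+366 (one year; includes Feb 29, 1648) → Jan 16, 1649 (1903 left).
+365 (one year) → Jan 16, 1650 (1538 left).
+365 (one year) → Jan 16, 1651 (1173 left).
+365 (one year) → Jan 16, 1652 (808 left).
+366 (one year; includes Feb 29, 1652) → Jan 16, 1653 (442 left).
+365 (one year) → Jan 16, 1654 (77 left).
Jan has 31 days: +16 → Feb 1, 1654 (61 left).
Feb has 28 days: +28 → Mar 1, 1654 (33 left).
Mar has 31 days: +31 → Apr 1, 1654 (2 left).
+2 → Apr 3, 1654.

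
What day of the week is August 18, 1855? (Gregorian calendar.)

Doomsday rule: the anchor day for the 1800s is Friday. For year 55: 55÷12 = 4 r 7, and 7÷4 = 1, so 4+7+1 = 12.
Friday + 12 ≡ Wednesday — that's 1855's doomsday.
In August the doomsday date is Aug 8.
Aug 18 is 10 days after Aug 8; 10 mod 7 = 3, so Wednesday + 3 = Saturday.

Saturday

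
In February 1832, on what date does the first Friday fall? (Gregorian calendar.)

February 1, 1832 is a Wednesday.
The first Friday is therefore February 3 (2 days later).

February 3, 1832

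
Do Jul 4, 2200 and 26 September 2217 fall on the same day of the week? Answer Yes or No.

Yes

From Jul 4, 2200 to Sep 26, 2217 is 6293 days.
6293 mod 7 = 0, so they are the same weekday.
(Jul 4, 2200 is a Friday; Sep 26, 2217 is a Friday.)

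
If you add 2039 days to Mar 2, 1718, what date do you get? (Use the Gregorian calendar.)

+365 (one year) → Mar 2, 1719 (1674 left).
+366 (one year; includes Feb 29, 1720) → Mar 2, 1720 (1308 left).
+365 (one year) → Mar 2, 1721 (943 left).
+365 (one year) → Mar 2, 1722 (578 left).
+365 (one year) → Mar 2, 1723 (213 left).
Mar has 31 days: +30 → Apr 1, 1723 (183 left).
Apr has 30 days: +30 → May 1, 1723 (153 left).
May has 31 days: +31 → Jun 1, 1723 (122 left).
Jun has 30 days: +30 → Jul 1, 1723 (92 left).
Jul has 31 days: +31 → Aug 1, 1723 (61 left).
Aug has 31 days: +31 → Sep 1, 1723 (30 left).
Sep has 30 days: +30 → Oct 1, 1723 (0 left).

October 1, 1723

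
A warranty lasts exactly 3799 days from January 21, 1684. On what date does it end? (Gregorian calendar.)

+366 (one year; includes Feb 29, 1684) → Jan 21, 1685 (3433 left).
+365 (one year) → Jan 21, 1686 (3068 left).
+365 (one year) → Jan 21, 1687 (2703 left).
+365 (one year) → Jan 21, 1688 (2338 left).
+366 (one year; includes Feb 29, 1688) → Jan 21, 1689 (1972 left).
+365 (one year) → Jan 21, 1690 (1607 left).
+365 (one year) → Jan 21, 1691 (1242 left).
+365 (one year) → Jan 21, 1692 (877 left).
+366 (one year; includes Feb 29, 1692) → Jan 21, 1693 (511 left).
+365 (one year) → Jan 21, 1694 (146 left).
Jan has 31 days: +11 → Feb 1, 1694 (135 left).
Feb has 28 days: +28 → Mar 1, 1694 (107 left).
Mar has 31 days: +31 → Apr 1, 1694 (76 left).
Apr has 30 days: +30 → May 1, 1694 (46 left).
May has 31 days: +31 → Jun 1, 1694 (15 left).
+15 → Jun 16, 1694.

June 16, 1694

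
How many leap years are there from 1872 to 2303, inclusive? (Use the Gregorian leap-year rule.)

Multiples of 4 in [1872,2303]: 108.
Of those, multiples of 100: 5 (not leap unless ÷400).
Multiples of 400: 1.
Leap years = 108 − 5 + 1 = 104.

104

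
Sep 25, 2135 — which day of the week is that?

Doomsday rule: the anchor day for the 2100s is Sunday. For year 35: 35÷12 = 2 r 11, and 11÷4 = 2, so 2+11+2 = 15.
Sunday + 15 ≡ Monday — that's 2135's doomsday.
In September the doomsday date is Sep 5.
Sep 25 is 20 days after Sep 5; 20 mod 7 = 6, so Monday + 6 = Sunday.

Sunday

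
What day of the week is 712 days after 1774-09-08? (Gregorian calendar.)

Sep 8, 1774 is a Thursday.
712 mod 7 = 5, so 712 days after a Thursday is Thursday + 5 = Tuesday.

Tuesday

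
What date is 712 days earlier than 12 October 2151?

October 30, 2149

−365 (one year) → Oct 12, 2150 (347 left).
−12 → Sep 30, 2150 (end of Sep, 30 days; 335 left).
−30 → Aug 31, 2150 (end of Aug, 31 days; 305 left).
−31 → Jul 31, 2150 (end of Jul, 31 days; 274 left).
−31 → Jun 30, 2150 (end of Jun, 30 days; 243 left).
−30 → May 31, 2150 (end of May, 31 days; 213 left).
−31 → Apr 30, 2150 (end of Apr, 30 days; 182 left).
−30 → Mar 31, 2150 (end of Mar, 31 days; 152 left).
−31 → Feb 28, 2150 (end of Feb, 28 days; 121 left).
−28 → Jan 31, 2150 (end of Jan, 31 days; 93 left).
−31 → Dec 31, 2149 (end of Dec, 31 days; 62 left).
−31 → Nov 30, 2149 (end of Nov, 30 days; 31 left).
−30 → Oct 31, 2149 (end of Oct, 31 days; 1 left).
−1 → Oct 30, 2149.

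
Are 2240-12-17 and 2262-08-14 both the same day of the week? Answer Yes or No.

Yes

From Dec 17, 2240 to Aug 14, 2262 is 7910 days.
7910 mod 7 = 0, so they are the same weekday.
(Dec 17, 2240 is a Thursday; Aug 14, 2262 is a Thursday.)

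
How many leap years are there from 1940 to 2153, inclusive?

53

Multiples of 4 in [1940,2153]: 54.
Of those, multiples of 100: 2 (not leap unless ÷400).
Multiples of 400: 1.
Leap years = 54 − 2 + 1 = 53.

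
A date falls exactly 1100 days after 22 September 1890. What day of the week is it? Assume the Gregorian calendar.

Tuesday

First find the weekday of Sep 22, 1890. Doomsday rule: the anchor day for the 1800s is Friday. For year 90: 90÷12 = 7 r 6, and 6÷4 = 1, so 7+6+1 = 14.
Friday + 14 ≡ Friday — that's 1890's doomsday.
In September the doomsday date is Sep 5.
Sep 22 is 17 days after Sep 5; 17 mod 7 = 3, so Friday + 3 = Monday.
1100 mod 7 = 1, so 1100 days after a Monday is Monday + 1 = Tuesday.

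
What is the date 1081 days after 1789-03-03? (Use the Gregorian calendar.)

+365 (one year) → Mar 3, 1790 (716 left).
+365 (one year) → Mar 3, 1791 (351 left).
Mar has 31 days: +29 → Apr 1, 1791 (322 left).
Apr has 30 days: +30 → May 1, 1791 (292 left).
May has 31 days: +31 → Jun 1, 1791 (261 left).
Jun has 30 days: +30 → Jul 1, 1791 (231 left).
Jul has 31 days: +31 → Aug 1, 1791 (200 left).
Aug has 31 days: +31 → Sep 1, 1791 (169 left).
Sep has 30 days: +30 → Oct 1, 1791 (139 left).
Oct has 31 days: +31 → Nov 1, 1791 (108 left).
Nov has 30 days: +30 → Dec 1, 1791 (78 left).
Dec has 31 days: +31 → Jan 1, 1792 (47 left).
Jan has 31 days: +31 → Feb 1, 1792 (16 left).
+16 → Feb 17, 1792.

February 17, 1792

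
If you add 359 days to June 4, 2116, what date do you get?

May 29, 2117

Jun has 30 days: +27 → Jul 1, 2116 (332 left).
Jul has 31 days: +31 → Aug 1, 2116 (301 left).
Aug has 31 days: +31 → Sep 1, 2116 (270 left).
Sep has 30 days: +30 → Oct 1, 2116 (240 left).
Oct has 31 days: +31 → Nov 1, 2116 (209 left).
Nov has 30 days: +30 → Dec 1, 2116 (179 left).
Dec has 31 days: +31 → Jan 1, 2117 (148 left).
Jan has 31 days: +31 → Feb 1, 2117 (117 left).
Feb has 28 days: +28 → Mar 1, 2117 (89 left).
Mar has 31 days: +31 → Apr 1, 2117 (58 left).
Apr has 30 days: +30 → May 1, 2117 (28 left).
+28 → May 29, 2117.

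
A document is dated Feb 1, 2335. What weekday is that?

Doomsday rule: the anchor day for the 2300s is Wednesday. For year 35: 35÷12 = 2 r 11, and 11÷4 = 2, so 2+11+2 = 15.
Wednesday + 15 ≡ Thursday — that's 2335's doomsday.
In February the doomsday date is Feb 28 (2335 is not a leap year).
Feb 1 is 27 days before Feb 28; 27 mod 7 = 6, so Thursday − 6 = Friday.

Friday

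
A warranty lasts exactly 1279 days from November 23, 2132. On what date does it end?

+365 (one year) → Nov 23, 2133 (914 left).
+365 (one year) → Nov 23, 2134 (549 left).
+365 (one year) → Nov 23, 2135 (184 left).
Nov has 30 days: +8 → Dec 1, 2135 (176 left).
Dec has 31 days: +31 → Jan 1, 2136 (145 left).
Jan has 31 days: +31 → Feb 1, 2136 (114 left).
Feb has 29 days: +29 → Mar 1, 2136 (85 left).
Mar has 31 days: +31 → Apr 1, 2136 (54 left).
Apr has 30 days: +30 → May 1, 2136 (24 left).
+24 → May 25, 2136.

May 25, 2136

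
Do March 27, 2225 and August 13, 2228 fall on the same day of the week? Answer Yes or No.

From Mar 27, 2225 to Aug 13, 2228 is 1235 days.
1235 mod 7 = 3, so they are different weekdays.
(Mar 27, 2225 is a Sunday; Aug 13, 2228 is a Wednesday.)

No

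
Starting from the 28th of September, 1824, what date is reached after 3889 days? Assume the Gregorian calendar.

May 23, 1835

+365 (one year) → Sep 28, 1825 (3524 left).
+365 (one year) → Sep 28, 1826 (3159 left).
+365 (one year) → Sep 28, 1827 (2794 left).
+366 (one year; includes Feb 29, 1828) → Sep 28, 1828 (2428 left).
+365 (one year) → Sep 28, 1829 (2063 left).
+365 (one year) → Sep 28, 1830 (1698 left).
+365 (one year) → Sep 28, 1831 (1333 left).
+366 (one year; includes Feb 29, 1832) → Sep 28, 1832 (967 left).
+365 (one year) → Sep 28, 1833 (602 left).
+365 (one year) → Sep 28, 1834 (237 left).
Sep has 30 days: +3 → Oct 1, 1834 (234 left).
Oct has 31 days: +31 → Nov 1, 1834 (203 left).
Nov has 30 days: +30 → Dec 1, 1834 (173 left).
Dec has 31 days: +31 → Jan 1, 1835 (142 left).
Jan has 31 days: +31 → Feb 1, 1835 (111 left).
Feb has 28 days: +28 → Mar 1, 1835 (83 left).
Mar has 31 days: +31 → Apr 1, 1835 (52 left).
Apr has 30 days: +30 → May 1, 1835 (22 left).
+22 → May 23, 1835.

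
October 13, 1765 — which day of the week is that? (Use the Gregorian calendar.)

Sunday

Doomsday rule: the anchor day for the 1700s is Sunday. For year 65: 65÷12 = 5 r 5, and 5÷4 = 1, so 5+5+1 = 11.
Sunday + 11 ≡ Thursday — that's 1765's doomsday.
In October the doomsday date is Oct 10.
Oct 13 is 3 days after Oct 10; 3 mod 7 = 3, so Thursday + 3 = Sunday.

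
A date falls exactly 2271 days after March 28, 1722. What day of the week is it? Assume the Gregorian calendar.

Tuesday

First find the weekday of Mar 28, 1722. Doomsday rule: the anchor day for the 1700s is Sunday. For year 22: 22÷12 = 1 r 10, and 10÷4 = 2, so 1+10+2 = 13.
Sunday + 13 ≡ Saturday — that's 1722's doomsday.
In March the doomsday date is Mar 14.
Mar 28 is 14 days after Mar 14; 14 mod 7 = 0, so Saturday + 0 = Saturday.
2271 mod 7 = 3, so 2271 days after a Saturday is Saturday + 3 = Tuesday.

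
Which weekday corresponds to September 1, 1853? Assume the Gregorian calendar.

Doomsday rule: the anchor day for the 1800s is Friday. For year 53: 53÷12 = 4 r 5, and 5÷4 = 1, so 4+5+1 = 10.
Friday + 10 ≡ Monday — that's 1853's doomsday.
In September the doomsday date is Sep 5.
Sep 1 is 4 days before Sep 5; 4 mod 7 = 4, so Monday − 4 = Thursday.

Thursday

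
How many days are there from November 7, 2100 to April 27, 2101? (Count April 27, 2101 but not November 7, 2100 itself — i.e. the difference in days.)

Nov 7, 2100 → Dec 7, 2100: 30 days (November has 30).
Dec 7, 2100 → Jan 7, 2101: 31 days (December has 31).
Jan 7, 2101 → Feb 7, 2101: 31 days (January has 31).
Feb 7, 2101 → Mar 7, 2101: 28 days (February has 28).
Mar 7, 2101 → Apr 7, 2101: 31 days (March has 31).
Apr 7, 2101 → Apr 27, 2101: 20 days.
Total: 171 days.

171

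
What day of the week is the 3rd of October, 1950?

January 1, 1950 is a Sunday.
Jan 1, 1950 → Feb 1, 1950: 31 days (January has 31).
Feb 1, 1950 → Mar 1, 1950: 28 days (February has 28).
Mar 1, 1950 → Apr 1, 1950: 31 days (March has 31).
Apr 1, 1950 → May 1, 1950: 30 days (April has 30).
May 1, 1950 → Jun 1, 1950: 31 days (May has 31).
Jun 1, 1950 → Jul 1, 1950: 30 days (June has 30).
Jul 1, 1950 → Aug 1, 1950: 31 days (July has 31).
Aug 1, 1950 → Sep 1, 1950: 31 days (August has 31).
Sep 1, 1950 → Oct 1, 1950: 30 days (September has 30).
Oct 1, 1950 → Oct 3, 1950: 2 days.
Total: 275 days.
275 mod 7 = 2, so Sunday + 2 = Tuesday.

Tuesday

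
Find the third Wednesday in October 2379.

October 17, 2379

October 1, 2379 is a Monday.
The first Wednesday is therefore October 3 (2 days later).
The third Wednesday is 3 + 2×7 = October 17.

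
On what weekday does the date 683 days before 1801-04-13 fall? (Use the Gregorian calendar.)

Thursday

Apr 13, 1801 is a Monday.
683 mod 7 = 4, so 683 days before a Monday is Monday − 4 = Thursday.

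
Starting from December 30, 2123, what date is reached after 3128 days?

July 23, 2132

+366 (one year; includes Feb 29, 2124) → Dec 30, 2124 (2762 left).
+365 (one year) → Dec 30, 2125 (2397 left).
+365 (one year) → Dec 30, 2126 (2032 left).
+365 (one year) → Dec 30, 2127 (1667 left).
+366 (one year; includes Feb 29, 2128) → Dec 30, 2128 (1301 left).
+365 (one year) → Dec 30, 2129 (936 left).
+365 (one year) → Dec 30, 2130 (571 left).
+365 (one year) → Dec 30, 2131 (206 left).
Dec has 31 days: +2 → Jan 1, 2132 (204 left).
Jan has 31 days: +31 → Feb 1, 2132 (173 left).
Feb has 29 days: +29 → Mar 1, 2132 (144 left).
Mar has 31 days: +31 → Apr 1, 2132 (113 left).
Apr has 30 days: +30 → May 1, 2132 (83 left).
May has 31 days: +31 → Jun 1, 2132 (52 left).
Jun has 30 days: +30 → Jul 1, 2132 (22 left).
+22 → Jul 23, 2132.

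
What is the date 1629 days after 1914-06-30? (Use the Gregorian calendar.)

December 15, 1918

+365 (one year) → Jun 30, 1915 (1264 left).
+366 (one year; includes Feb 29, 1916) → Jun 30, 1916 (898 left).
+365 (one year) → Jun 30, 1917 (533 left).
+365 (one year) → Jun 30, 1918 (168 left).
Jun has 30 days: +1 → Jul 1, 1918 (167 left).
Jul has 31 days: +31 → Aug 1, 1918 (136 left).
Aug has 31 days: +31 → Sep 1, 1918 (105 left).
Sep has 30 days: +30 → Oct 1, 1918 (75 left).
Oct has 31 days: +31 → Nov 1, 1918 (44 left).
Nov has 30 days: +30 → Dec 1, 1918 (14 left).
+14 → Dec 15, 1918.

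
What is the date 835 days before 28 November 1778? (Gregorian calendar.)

August 15, 1776

−365 (one year) → Nov 28, 1777 (470 left).
−365 (one year) → Nov 28, 1776 (105 left).
−28 → Oct 31, 1776 (end of Oct, 31 days; 77 left).
−31 → Sep 30, 1776 (end of Sep, 30 days; 46 left).
−30 → Aug 31, 1776 (end of Aug, 31 days; 16 left).
−16 → Aug 15, 1776.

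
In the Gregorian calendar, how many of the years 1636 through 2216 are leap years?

Multiples of 4 in [1636,2216]: 146.
Of those, multiples of 100: 6 (not leap unless ÷400).
Multiples of 400: 1.
Leap years = 146 − 6 + 1 = 141.

141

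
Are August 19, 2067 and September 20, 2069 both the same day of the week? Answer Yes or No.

From Aug 19, 2067 to Sep 20, 2069 is 763 days.
763 mod 7 = 0, so they are the same weekday.
(Aug 19, 2067 is a Friday; Sep 20, 2069 is a Friday.)

Yes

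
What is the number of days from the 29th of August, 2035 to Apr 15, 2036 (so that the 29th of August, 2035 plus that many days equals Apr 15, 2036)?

230

Aug 29, 2035 → Sep 29, 2035: 31 days (August has 31).
Sep 29, 2035 → Oct 29, 2035: 30 days (September has 30).
Oct 29, 2035 → Nov 29, 2035: 31 days (October has 31).
Nov 29, 2035 → Dec 29, 2035: 30 days (November has 30).
Dec 29, 2035 → Jan 29, 2036: 31 days (December has 31).
Jan 29, 2036 → Feb 29, 2036: 31 days (January has 31).
Feb 29, 2036 → Mar 29, 2036: 29 days (February has 29).
Mar 29, 2036 → Apr 15, 2036: 17 days.
Total: 230 days.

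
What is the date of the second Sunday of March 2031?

March 9, 2031

March 1, 2031 is a Saturday.
The first Sunday is therefore March 2 (1 days later).
The second Sunday is 2 + 1×7 = March 9.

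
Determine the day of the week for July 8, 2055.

Thursday

Doomsday rule: the anchor day for the 2000s is Tuesday. For year 55: 55÷12 = 4 r 7, and 7÷4 = 1, so 4+7+1 = 12.
Tuesday + 12 ≡ Sunday — that's 2055's doomsday.
In July the doomsday date is Jul 11.
Jul 8 is 3 days before Jul 11; 3 mod 7 = 3, so Sunday − 3 = Thursday.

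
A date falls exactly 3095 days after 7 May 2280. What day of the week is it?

Saturday

May 7, 2280 is a Friday.
3095 mod 7 = 1, so 3095 days after a Friday is Friday + 1 = Saturday.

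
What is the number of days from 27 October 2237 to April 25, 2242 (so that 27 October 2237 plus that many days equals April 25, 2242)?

Oct 27, 2237 → Oct 27, 2238: 365 days.
Oct 27, 2238 → Oct 27, 2239: 365 days.
Oct 27, 2239 → Oct 27, 2240: 366 days (Feb 29, 2240 is in that span).
Oct 27, 2240 → Oct 27, 2241: 365 days.
Oct 27, 2241 → Nov 27, 2241: 31 days (October has 31).
Nov 27, 2241 → Dec 27, 2241: 30 days (November has 30).
Dec 27, 2241 → Jan 27, 2242: 31 days (December has 31).
Jan 27, 2242 → Feb 27, 2242: 31 days (January has 31).
Feb 27, 2242 → Mar 27, 2242: 28 days (February has 28).
Mar 27, 2242 → Apr 25, 2242: 29 days.
Total: 1641 days.

1641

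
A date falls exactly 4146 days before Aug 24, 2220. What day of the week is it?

Aug 24, 2220 is a Thursday.
4146 mod 7 = 2, so 4146 days before a Thursday is Thursday − 2 = Tuesday.

Tuesday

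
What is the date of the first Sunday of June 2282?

June 1, 2282 is a Thursday.
The first Sunday is therefore June 4 (3 days later).

June 4, 2282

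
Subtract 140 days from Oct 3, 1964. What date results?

May 16, 1964

−3 → Sep 30, 1964 (end of Sep, 30 days; 137 left).
−30 → Aug 31, 1964 (end of Aug, 31 days; 107 left).
−31 → Jul 31, 1964 (end of Jul, 31 days; 76 left).
−31 → Jun 30, 1964 (end of Jun, 30 days; 45 left).
−30 → May 31, 1964 (end of May, 31 days; 15 left).
−15 → May 16, 1964.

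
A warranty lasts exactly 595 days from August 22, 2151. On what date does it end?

April 8, 2153

+366 (one year; includes Feb 29, 2152) → Aug 22, 2152 (229 left).
Aug has 31 days: +10 → Sep 1, 2152 (219 left).
Sep has 30 days: +30 → Oct 1, 2152 (189 left).
Oct has 31 days: +31 → Nov 1, 2152 (158 left).
Nov has 30 days: +30 → Dec 1, 2152 (128 left).
Dec has 31 days: +31 → Jan 1, 2153 (97 left).
Jan has 31 days: +31 → Feb 1, 2153 (66 left).
Feb has 28 days: +28 → Mar 1, 2153 (38 left).
Mar has 31 days: +31 → Apr 1, 2153 (7 left).
+7 → Apr 8, 2153.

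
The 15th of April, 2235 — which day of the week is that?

Wednesday

Doomsday rule: the anchor day for the 2200s is Friday. For year 35: 35÷12 = 2 r 11, and 11÷4 = 2, so 2+11+2 = 15.
Friday + 15 ≡ Saturday — that's 2235's doomsday.
In April the doomsday date is Apr 4.
Apr 15 is 11 days after Apr 4; 11 mod 7 = 4, so Saturday + 4 = Wednesday.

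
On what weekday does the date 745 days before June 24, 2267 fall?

Friday

Jun 24, 2267 is a Monday.
745 mod 7 = 3, so 745 days before a Monday is Monday − 3 = Friday.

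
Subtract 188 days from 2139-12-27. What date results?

−27 → Nov 30, 2139 (end of Nov, 30 days; 161 left).
−30 → Oct 31, 2139 (end of Oct, 31 days; 131 left).
−31 → Sep 30, 2139 (end of Sep, 30 days; 100 left).
−30 → Aug 31, 2139 (end of Aug, 31 days; 70 left).
−31 → Jul 31, 2139 (end of Jul, 31 days; 39 left).
−31 → Jun 30, 2139 (end of Jun, 30 days; 8 left).
−8 → Jun 22, 2139.

June 22, 2139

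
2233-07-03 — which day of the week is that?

Doomsday rule: the anchor day for the 2200s is Friday. For year 33: 33÷12 = 2 r 9, and 9÷4 = 2, so 2+9+2 = 13.
Friday + 13 ≡ Thursday — that's 2233's doomsday.
In July the doomsday date is Jul 11.
Jul 3 is 8 days before Jul 11; 8 mod 7 = 1, so Thursday − 1 = Wednesday.

Wednesday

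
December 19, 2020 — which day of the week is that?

January 1, 2020 is a Wednesday.
Jan 1, 2020 → Feb 1, 2020: 31 days (January has 31).
Feb 1, 2020 → Mar 1, 2020: 29 days (February has 29).
Mar 1, 2020 → Apr 1, 2020: 31 days (March has 31).
Apr 1, 2020 → May 1, 2020: 30 days (April has 30).
May 1, 2020 → Jun 1, 2020: 31 days (May has 31).
Jun 1, 2020 → Jul 1, 2020: 30 days (June has 30).
Jul 1, 2020 → Aug 1, 2020: 31 days (July has 31).
Aug 1, 2020 → Sep 1, 2020: 31 days (August has 31).
Sep 1, 2020 → Oct 1, 2020: 30 days (September has 30).
Oct 1, 2020 → Nov 1, 2020: 31 days (October has 31).
Nov 1, 2020 → Dec 1, 2020: 30 days (November has 30).
Dec 1, 2020 → Dec 19, 2020: 18 days.
Total: 353 days.
353 mod 7 = 3, so Wednesday + 3 = Saturday.

Saturday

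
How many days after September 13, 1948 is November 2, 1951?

Sep 13, 1948 → Sep 13, 1949: 365 days.
Sep 13, 1949 → Sep 13, 1950: 365 days.
Sep 13, 1950 → Sep 13, 1951: 365 days.
Sep 13, 1951 → Oct 13, 1951: 30 days (September has 30).
Oct 13, 1951 → Nov 2, 1951: 20 days.
Total: 1145 days.

1145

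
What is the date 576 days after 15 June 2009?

January 12, 2011

+365 (one year) → Jun 15, 2010 (211 left).
Jun has 30 days: +16 → Jul 1, 2010 (195 left).
Jul has 31 days: +31 → Aug 1, 2010 (164 left).
Aug has 31 days: +31 → Sep 1, 2010 (133 left).
Sep has 30 days: +30 → Oct 1, 2010 (103 left).
Oct has 31 days: +31 → Nov 1, 2010 (72 left).
Nov has 30 days: +30 → Dec 1, 2010 (42 left).
Dec has 31 days: +31 → Jan 1, 2011 (11 left).
+11 → Jan 12, 2011.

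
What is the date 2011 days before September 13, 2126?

March 12, 2121

−365 (one year) → Sep 13, 2125 (1646 left).
−365 (one year) → Sep 13, 2124 (1281 left).
−366 (one year; includes Feb 29, 2124) → Sep 13, 2123 (915 left).
−365 (one year) → Sep 13, 2122 (550 left).
−365 (one year) → Sep 13, 2121 (185 left).
−13 → Aug 31, 2121 (end of Aug, 31 days; 172 left).
−31 → Jul 31, 2121 (end of Jul, 31 days; 141 left).
−31 → Jun 30, 2121 (end of Jun, 30 days; 110 left).
−30 → May 31, 2121 (end of May, 31 days; 80 left).
−31 → Apr 30, 2121 (end of Apr, 30 days; 49 left).
−30 → Mar 31, 2121 (end of Mar, 31 days; 19 left).
−19 → Mar 12, 2121.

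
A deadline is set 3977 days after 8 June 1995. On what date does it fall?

+366 (one year; includes Feb 29, 1996) → Jun 8, 1996 (3611 left).
+365 (one year) → Jun 8, 1997 (3246 left).
+365 (one year) → Jun 8, 1998 (2881 left).
+365 (one year) → Jun 8, 1999 (2516 left).
+366 (one year; includes Feb 29, 2000) → Jun 8, 2000 (2150 left).
+365 (one year) → Jun 8, 2001 (1785 left).
+365 (one year) → Jun 8, 2002 (1420 left).
+365 (one year) → Jun 8, 2003 (1055 left).
+366 (one year; includes Feb 29, 2004) → Jun 8, 2004 (689 left).
+365 (one year) → Jun 8, 2005 (324 left).
Jun has 30 days: +23 → Jul 1, 2005 (301 left).
Jul has 31 days: +31 → Aug 1, 2005 (270 left).
Aug has 31 days: +31 → Sep 1, 2005 (239 left).
Sep has 30 days: +30 → Oct 1, 2005 (209 left).
Oct has 31 days: +31 → Nov 1, 2005 (178 left).
Nov has 30 days: +30 → Dec 1, 2005 (148 left).
Dec has 31 days: +31 → Jan 1, 2006 (117 left).
Jan has 31 days: +31 → Feb 1, 2006 (86 left).
Feb has 28 days: +28 → Mar 1, 2006 (58 left).
Mar has 31 days: +31 → Apr 1, 2006 (27 left).
+27 → Apr 28, 2006.

April 28, 2006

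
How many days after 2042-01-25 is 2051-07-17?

3460

Jan 25, 2042 → Jan 25, 2043: 365 days.
Jan 25, 2043 → Jan 25, 2044: 365 days.
Jan 25, 2044 → Jan 25, 2045: 366 days (Feb 29, 2044 is in that span).
Jan 25, 2045 → Jan 25, 2046: 365 days.
Jan 25, 2046 → Jan 25, 2047: 365 days.
Jan 25, 2047 → Jan 25, 2048: 365 days.
Jan 25, 2048 → Jan 25, 2049: 366 days (Feb 29, 2048 is in that span).
Jan 25, 2049 → Jan 25, 2050: 365 days.
Jan 25, 2050 → Jan 25, 2051: 365 days.
Jan 25, 2051 → Feb 25, 2051: 31 days (January has 31).
Feb 25, 2051 → Mar 25, 2051: 28 days (February has 28).
Mar 25, 2051 → Apr 25, 2051: 31 days (March has 31).
Apr 25, 2051 → May 25, 2051: 30 days (April has 30).
May 25, 2051 → Jun 25, 2051: 31 days (May has 31).
Jun 25, 2051 → Jul 17, 2051: 22 days.
Total: 3460 days.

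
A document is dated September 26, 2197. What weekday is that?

Tuesday

Doomsday rule: the anchor day for the 2100s is Sunday. For year 97: 97÷12 = 8 r 1, and 1÷4 = 0, so 8+1+0 = 9.
Sunday + 9 ≡ Tuesday — that's 2197's doomsday.
In September the doomsday date is Sep 5.
Sep 26 is 21 days after Sep 5; 21 mod 7 = 0, so Tuesday + 0 = Tuesday.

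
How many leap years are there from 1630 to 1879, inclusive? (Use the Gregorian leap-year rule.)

Multiples of 4 in [1630,1879]: 62.
Of those, multiples of 100: 2 (not leap unless ÷400).
Multiples of 400: 0.
Leap years = 62 − 2 + 0 = 60.

60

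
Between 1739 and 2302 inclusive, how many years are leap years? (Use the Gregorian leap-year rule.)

136

Multiples of 4 in [1739,2302]: 141.
Of those, multiples of 100: 6 (not leap unless ÷400).
Multiples of 400: 1.
Leap years = 141 − 6 + 1 = 136.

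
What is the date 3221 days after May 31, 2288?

March 26, 2297

+365 (one year) → May 31, 2289 (2856 left).
+365 (one year) → May 31, 2290 (2491 left).
+365 (one year) → May 31, 2291 (2126 left).
+366 (one year; includes Feb 29, 2292) → May 31, 2292 (1760 left).
+365 (one year) → May 31, 2293 (1395 left).
+365 (one year) → May 31, 2294 (1030 left).
+365 (one year) → May 31, 2295 (665 left).
+366 (one year; includes Feb 29, 2296) → May 31, 2296 (299 left).
May has 31 days: +1 → Jun 1, 2296 (298 left).
Jun has 30 days: +30 → Jul 1, 2296 (268 left).
Jul has 31 days: +31 → Aug 1, 2296 (237 left).
Aug has 31 days: +31 → Sep 1, 2296 (206 left).
Sep has 30 days: +30 → Oct 1, 2296 (176 left).
Oct has 31 days: +31 → Nov 1, 2296 (145 left).
Nov has 30 days: +30 → Dec 1, 2296 (115 left).
Dec has 31 days: +31 → Jan 1, 2297 (84 left).
Jan has 31 days: +31 → Feb 1, 2297 (53 left).
Feb has 28 days: +28 → Mar 1, 2297 (25 left).
+25 → Mar 26, 2297.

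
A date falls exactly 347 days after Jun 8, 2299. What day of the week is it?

Monday

Jun 8, 2299 is a Thursday.
347 mod 7 = 4, so 347 days after a Thursday is Thursday + 4 = Monday.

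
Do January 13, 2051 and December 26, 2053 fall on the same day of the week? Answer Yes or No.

From Jan 13, 2051 to Dec 26, 2053 is 1078 days.
1078 mod 7 = 0, so they are the same weekday.
(Jan 13, 2051 is a Friday; Dec 26, 2053 is a Friday.)

Yes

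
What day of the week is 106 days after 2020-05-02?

May 2, 2020 is a Saturday.
106 mod 7 = 1, so 106 days after a Saturday is Saturday + 1 = Sunday.

Sunday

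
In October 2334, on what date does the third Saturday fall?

October 20, 2334

October 1, 2334 is a Monday.
The first Saturday is therefore October 6 (5 days later).
The third Saturday is 6 + 2×7 = October 20.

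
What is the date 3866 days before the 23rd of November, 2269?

April 24, 2259

−365 (one year) → Nov 23, 2268 (3501 left).
−366 (one year; includes Feb 29, 2268) → Nov 23, 2267 (3135 left).
−365 (one year) → Nov 23, 2266 (2770 left).
−365 (one year) → Nov 23, 2265 (2405 left).
−365 (one year) → Nov 23, 2264 (2040 left).
−366 (one year; includes Feb 29, 2264) → Nov 23, 2263 (1674 left).
−365 (one year) → Nov 23, 2262 (1309 left).
−365 (one year) → Nov 23, 2261 (944 left).
−365 (one year) → Nov 23, 2260 (579 left).
−366 (one year; includes Feb 29, 2260) → Nov 23, 2259 (213 left).
−23 → Oct 31, 2259 (end of Oct, 31 days; 190 left).
−31 → Sep 30, 2259 (end of Sep, 30 days; 159 left).
−30 → Aug 31, 2259 (end of Aug, 31 days; 129 left).
−31 → Jul 31, 2259 (end of Jul, 31 days; 98 left).
−31 → Jun 30, 2259 (end of Jun, 30 days; 67 left).
−30 → May 31, 2259 (end of May, 31 days; 37 left).
−31 → Apr 30, 2259 (end of Apr, 30 days; 6 left).
−6 → Apr 24, 2259.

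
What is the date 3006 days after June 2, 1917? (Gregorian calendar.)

August 25, 1925

+365 (one year) → Jun 2, 1918 (2641 left).
+365 (one year) → Jun 2, 1919 (2276 left).
+366 (one year; includes Feb 29, 1920) → Jun 2, 1920 (1910 left).
+365 (one year) → Jun 2, 1921 (1545 left).
+365 (one year) → Jun 2, 1922 (1180 left).
+365 (one year) → Jun 2, 1923 (815 left).
+366 (one year; includes Feb 29, 1924) → Jun 2, 1924 (449 left).
+365 (one year) → Jun 2, 1925 (84 left).
Jun has 30 days: +29 → Jul 1, 1925 (55 left).
Jul has 31 days: +31 → Aug 1, 1925 (24 left).
+24 → Aug 25, 1925.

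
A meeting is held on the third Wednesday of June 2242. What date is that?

June 15, 2242

June 1, 2242 is a Wednesday.
The first Wednesday is therefore June 1 (same day).
The third Wednesday is 1 + 2×7 = June 15.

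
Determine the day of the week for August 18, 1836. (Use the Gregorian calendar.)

Doomsday rule: the anchor day for the 1800s is Friday. For year 36: 36÷12 = 3 r 0, and 0÷4 = 0, so 3+0+0 = 3.
Friday + 3 ≡ Monday — that's 1836's doomsday.
In August the doomsday date is Aug 8.
Aug 18 is 10 days after Aug 8; 10 mod 7 = 3, so Monday + 3 = Thursday.

Thursday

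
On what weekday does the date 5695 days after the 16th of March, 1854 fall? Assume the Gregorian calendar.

First find the weekday of Mar 16, 1854. Doomsday rule: the anchor day for the 1800s is Friday. For year 54: 54÷12 = 4 r 6, and 6÷4 = 1, so 4+6+1 = 11.
Friday + 11 ≡ Tuesday — that's 1854's doomsday.
In March the doomsday date is Mar 14.
Mar 16 is 2 days after Mar 14; 2 mod 7 = 2, so Tuesday + 2 = Thursday.
5695 mod 7 = 4, so 5695 days after a Thursday is Thursday + 4 = Monday.

Monday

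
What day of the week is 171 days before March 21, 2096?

Sunday

First find the weekday of Mar 21, 2096. Doomsday rule: the anchor day for the 2000s is Tuesday. For year 96: 96÷12 = 8 r 0, and 0÷4 = 0, so 8+0+0 = 8.
Tuesday + 8 ≡ Wednesday — that's 2096's doomsday.
In March the doomsday date is Mar 14.
Mar 21 is 7 days after Mar 14; 7 mod 7 = 0, so Wednesday + 0 = Wednesday.
171 mod 7 = 3, so 171 days before a Wednesday is Wednesday − 3 = Sunday.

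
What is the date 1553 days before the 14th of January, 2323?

−365 (one year) → Jan 14, 2322 (1188 left).
−365 (one year) → Jan 14, 2321 (823 left).
−366 (one year; includes Feb 29, 2320) → Jan 14, 2320 (457 left).
−365 (one year) → Jan 14, 2319 (92 left).
−14 → Dec 31, 2318 (end of Dec, 31 days; 78 left).
−31 → Nov 30, 2318 (end of Nov, 30 days; 47 left).
−30 → Oct 31, 2318 (end of Oct, 31 days; 17 left).
−17 → Oct 14, 2318.

October 14, 2318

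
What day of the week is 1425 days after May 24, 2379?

Monday

May 24, 2379 is a Thursday.
1425 mod 7 = 4, so 1425 days after a Thursday is Thursday + 4 = Monday.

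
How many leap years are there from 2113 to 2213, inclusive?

24

Multiples of 4 in [2113,2213]: 25.
Of those, multiples of 100: 1 (not leap unless ÷400).
Multiples of 400: 0.
Leap years = 25 − 1 + 0 = 24.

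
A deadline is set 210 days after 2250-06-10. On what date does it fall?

January 6, 2251

Jun has 30 days: +21 → Jul 1, 2250 (189 left).
Jul has 31 days: +31 → Aug 1, 2250 (158 left).
Aug has 31 days: +31 → Sep 1, 2250 (127 left).
Sep has 30 days: +30 → Oct 1, 2250 (97 left).
Oct has 31 days: +31 → Nov 1, 2250 (66 left).
Nov has 30 days: +30 → Dec 1, 2250 (36 left).
Dec has 31 days: +31 → Jan 1, 2251 (5 left).
+5 → Jan 6, 2251.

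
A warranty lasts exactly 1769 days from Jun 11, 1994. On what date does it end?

April 15, 1999

+365 (one year) → Jun 11, 1995 (1404 left).
+366 (one year; includes Feb 29, 1996) → Jun 11, 1996 (1038 left).
+365 (one year) → Jun 11, 1997 (673 left).
+365 (one year) → Jun 11, 1998 (308 left).
Jun has 30 days: +20 → Jul 1, 1998 (288 left).
Jul has 31 days: +31 → Aug 1, 1998 (257 left).
Aug has 31 days: +31 → Sep 1, 1998 (226 left).
Sep has 30 days: +30 → Oct 1, 1998 (196 left).
Oct has 31 days: +31 → Nov 1, 1998 (165 left).
Nov has 30 days: +30 → Dec 1, 1998 (135 left).
Dec has 31 days: +31 → Jan 1, 1999 (104 left).
Jan has 31 days: +31 → Feb 1, 1999 (73 left).
Feb has 28 days: +28 → Mar 1, 1999 (45 left).
Mar has 31 days: +31 → Apr 1, 1999 (14 left).
+14 → Apr 15, 1999.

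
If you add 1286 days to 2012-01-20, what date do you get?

+366 (one year; includes Feb 29, 2012) → Jan 20, 2013 (920 left).
+365 (one year) → Jan 20, 2014 (555 left).
+365 (one year) → Jan 20, 2015 (190 left).
Jan has 31 days: +12 → Feb 1, 2015 (178 left).
Feb has 28 days: +28 → Mar 1, 2015 (150 left).
Mar has 31 days: +31 → Apr 1, 2015 (119 left).
Apr has 30 days: +30 → May 1, 2015 (89 left).
May has 31 days: +31 → Jun 1, 2015 (58 left).
Jun has 30 days: +30 → Jul 1, 2015 (28 left).
+28 → Jul 29, 2015.

July 29, 2015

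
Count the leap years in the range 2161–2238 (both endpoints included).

18

Multiples of 4 in [2161,2238]: 19.
Of those, multiples of 100: 1 (not leap unless ÷400).
Multiples of 400: 0.
Leap years = 19 − 1 + 0 = 18.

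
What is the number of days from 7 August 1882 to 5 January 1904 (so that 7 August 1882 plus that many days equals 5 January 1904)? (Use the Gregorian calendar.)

Aug 7, 1882 → Aug 7, 1883: 365 days.
Aug 7, 1883 → Aug 7, 1884: 366 days (Feb 29, 1884 is in that span).
Aug 7, 1884 → Aug 7, 1885: 365 days.
Aug 7, 1885 → Aug 7, 1886: 365 days.
Aug 7, 1886 → Aug 7, 1887: 365 days.
Aug 7, 1887 → Aug 7, 1888: 366 days (Feb 29, 1888 is in that span).
Aug 7, 1888 → Aug 7, 1889: 365 days.
Aug 7, 1889 → Aug 7, 1890: 365 days.
Aug 7, 1890 → Aug 7, 1891: 365 days.
Aug 7, 1891 → Aug 7, 1892: 366 days (Feb 29, 1892 is in that span).
Aug 7, 1892 → Aug 7, 1893: 365 days.
Aug 7, 1893 → Aug 7, 1894: 365 days.
Aug 7, 1894 → Aug 7, 1895: 365 days.
Aug 7, 1895 → Aug 7, 1896: 366 days (Feb 29, 1896 is in that span).
Aug 7, 1896 → Aug 7, 1897: 365 days.
Aug 7, 1897 → Aug 7, 1898: 365 days.
Aug 7, 1898 → Aug 7, 1899: 365 days.
Aug 7, 1899 → Aug 7, 1900: 365 days.
Aug 7, 1900 → Aug 7, 1901: 365 days.
Aug 7, 1901 → Aug 7, 1902: 365 days.
Aug 7, 1902 → Aug 7, 1903: 365 days.
Aug 7, 1903 → Sep 7, 1903: 31 days (August has 31).
Sep 7, 1903 → Oct 7, 1903: 30 days (September has 30).
Oct 7, 1903 → Nov 7, 1903: 31 days (October has 31).
Nov 7, 1903 → Dec 7, 1903: 30 days (November has 30).
Dec 7, 1903 → Jan 5, 1904: 29 days.
Total: 7820 days.

7820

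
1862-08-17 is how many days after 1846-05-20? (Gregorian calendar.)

May 20, 1846 → May 20, 1847: 365 days.
May 20, 1847 → May 20, 1848: 366 days (Feb 29, 1848 is in that span).
May 20, 1848 → May 20, 1849: 365 days.
May 20, 1849 → May 20, 1850: 365 days.
May 20, 1850 → May 20, 1851: 365 days.
May 20, 1851 → May 20, 1852: 366 days (Feb 29, 1852 is in that span).
May 20, 1852 → May 20, 1853: 365 days.
May 20, 1853 → May 20, 1854: 365 days.
May 20, 1854 → May 20, 1855: 365 days.
May 20, 1855 → May 20, 1856: 366 days (Feb 29, 1856 is in that span).
May 20, 1856 → May 20, 1857: 365 days.
May 20, 1857 → May 20, 1858: 365 days.
May 20, 1858 → May 20, 1859: 365 days.
May 20, 1859 → May 20, 1860: 366 days (Feb 29, 1860 is in that span).
May 20, 1860 → May 20, 1861: 365 days.
May 20, 1861 → May 20, 1862: 365 days.
May 20, 1862 → Jun 20, 1862: 31 days (May has 31).
Jun 20, 1862 → Jul 20, 1862: 30 days (June has 30).
Jul 20, 1862 → Aug 17, 1862: 28 days.
Total: 5933 days.

5933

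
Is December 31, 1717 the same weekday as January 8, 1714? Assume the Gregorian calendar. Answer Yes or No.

From Jan 8, 1714 to Dec 31, 1717 is 1453 days.
1453 mod 7 = 4, so they are different weekdays.
(Jan 8, 1714 is a Monday; Dec 31, 1717 is a Friday.)

No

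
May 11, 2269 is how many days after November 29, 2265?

1259

Nov 29, 2265 → Nov 29, 2266: 365 days.
Nov 29, 2266 → Nov 29, 2267: 365 days.
Nov 29, 2267 → Nov 29, 2268: 366 days (Feb 29, 2268 is in that span).
Nov 29, 2268 → Dec 29, 2268: 30 days (November has 30).
Dec 29, 2268 → Jan 29, 2269: 31 days (December has 31).
Jan 29, 2269 → Feb 28, 2269: 30 days (January has 31).
Feb 28, 2269 → Mar 28, 2269: 28 days (February has 28).
Mar 28, 2269 → Apr 28, 2269: 31 days (March has 31).
Apr 28, 2269 → May 11, 2269: 13 days.
Total: 1259 days.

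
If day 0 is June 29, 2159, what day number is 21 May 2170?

Jun 29, 2159 → Jun 29, 2160: 366 days (Feb 29, 2160 is in that span).
Jun 29, 2160 → Jun 29, 2161: 365 days.
Jun 29, 2161 → Jun 29, 2162: 365 days.
Jun 29, 2162 → Jun 29, 2163: 365 days.
Jun 29, 2163 → Jun 29, 2164: 366 days (Feb 29, 2164 is in that span).
Jun 29, 2164 → Jun 29, 2165: 365 days.
Jun 29, 2165 → Jun 29, 2166: 365 days.
Jun 29, 2166 → Jun 29, 2167: 365 days.
Jun 29, 2167 → Jun 29, 2168: 366 days (Feb 29, 2168 is in that span).
Jun 29, 2168 → Jun 29, 2169: 365 days.
Jun 29, 2169 → Jul 29, 2169: 30 days (June has 30).
Jul 29, 2169 → Aug 29, 2169: 31 days (July has 31).
Aug 29, 2169 → Sep 29, 2169: 31 days (August has 31).
Sep 29, 2169 → Oct 29, 2169: 30 days (September has 30).
Oct 29, 2169 → Nov 29, 2169: 31 days (October has 31).
Nov 29, 2169 → Dec 29, 2169: 30 days (November has 30).
Dec 29, 2169 → Jan 29, 2170: 31 days (December has 31).
Jan 29, 2170 → Feb 28, 2170: 30 days (January has 31).
Feb 28, 2170 → Mar 28, 2170: 28 days (February has 28).
Mar 28, 2170 → Apr 28, 2170: 31 days (March has 31).
Apr 28, 2170 → May 21, 2170: 23 days.
Total: 3979 days.

3979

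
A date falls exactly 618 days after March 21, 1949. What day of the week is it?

Wednesday

First find the weekday of Mar 21, 1949. Doomsday rule: the anchor day for the 1900s is Wednesday. For year 49: 49÷12 = 4 r 1, and 1÷4 = 0, so 4+1+0 = 5.
Wednesday + 5 ≡ Monday — that's 1949's doomsday.
In March the doomsday date is Mar 14.
Mar 21 is 7 days after Mar 14; 7 mod 7 = 0, so Monday + 0 = Monday.
618 mod 7 = 2, so 618 days after a Monday is Monday + 2 = Wednesday.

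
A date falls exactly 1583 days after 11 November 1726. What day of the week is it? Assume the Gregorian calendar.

Tuesday

First find the weekday of Nov 11, 1726. Doomsday rule: the anchor day for the 1700s is Sunday. For year 26: 26÷12 = 2 r 2, and 2÷4 = 0, so 2+2+0 = 4.
Sunday + 4 ≡ Thursday — that's 1726's doomsday.
In November the doomsday date is Nov 7.
Nov 11 is 4 days after Nov 7; 4 mod 7 = 4, so Thursday + 4 = Monday.
1583 mod 7 = 1, so 1583 days after a Monday is Monday + 1 = Tuesday.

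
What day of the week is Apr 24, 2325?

Friday

Doomsday rule: the anchor day for the 2300s is Wednesday. For year 25: 25÷12 = 2 r 1, and 1÷4 = 0, so 2+1+0 = 3.
Wednesday + 3 ≡ Saturday — that's 2325's doomsday.
In April the doomsday date is Apr 4.
Apr 24 is 20 days after Apr 4; 20 mod 7 = 6, so Saturday + 6 = Friday.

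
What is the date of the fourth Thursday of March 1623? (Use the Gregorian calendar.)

March 1, 1623 is a Wednesday.
The first Thursday is therefore March 2 (1 days later).
The fourth Thursday is 2 + 3×7 = March 23.

March 23, 1623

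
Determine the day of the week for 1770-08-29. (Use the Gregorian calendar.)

Wednesday

Doomsday rule: the anchor day for the 1700s is Sunday. For year 70: 70÷12 = 5 r 10, and 10÷4 = 2, so 5+10+2 = 17.
Sunday + 17 ≡ Wednesday — that's 1770's doomsday.
In August the doomsday date is Aug 8.
Aug 29 is 21 days after Aug 8; 21 mod 7 = 0, so Wednesday + 0 = Wednesday.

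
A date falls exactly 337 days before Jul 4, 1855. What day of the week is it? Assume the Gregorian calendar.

Tuesday

Jul 4, 1855 is a Wednesday.
337 mod 7 = 1, so 337 days before a Wednesday is Wednesday − 1 = Tuesday.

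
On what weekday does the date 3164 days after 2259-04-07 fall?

Thursday

First find the weekday of Apr 7, 2259. Doomsday rule: the anchor day for the 2200s is Friday. For year 59: 59÷12 = 4 r 11, and 11÷4 = 2, so 4+11+2 = 17.
Friday + 17 ≡ Monday — that's 2259's doomsday.
In April the doomsday date is Apr 4.
Apr 7 is 3 days after Apr 4; 3 mod 7 = 3, so Monday + 3 = Thursday.
3164 mod 7 = 0, so 3164 days after a Thursday is Thursday + 0 = Thursday.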